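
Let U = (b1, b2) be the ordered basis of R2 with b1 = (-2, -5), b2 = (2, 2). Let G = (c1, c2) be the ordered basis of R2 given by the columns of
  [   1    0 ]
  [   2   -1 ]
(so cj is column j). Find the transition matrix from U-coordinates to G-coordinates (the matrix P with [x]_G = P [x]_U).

[[-2, 2], [1, 2]]

Take x = bj: its U-coordinates are the j-th standard unit vector, so P e_j — column j of P — equals [bj]_G.
b1 = -2c1 + c2, giving column 1 = (-2, 1); repeating for each j gives P = [[-2, 2], [1, 2]].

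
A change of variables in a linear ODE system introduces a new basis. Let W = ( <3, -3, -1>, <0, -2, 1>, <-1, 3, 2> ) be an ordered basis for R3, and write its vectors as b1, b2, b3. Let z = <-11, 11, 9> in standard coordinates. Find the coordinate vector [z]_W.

<-3, 2, 2>

[z]_W is the unique c with M c = z, where M has columns b1, ..., b3.
Row-reducing the augmented matrix [M | z] gives c = (-3, 2, 2).
Check: -3b1 + 2b2 + 2b3 = <-11, 11, 9>.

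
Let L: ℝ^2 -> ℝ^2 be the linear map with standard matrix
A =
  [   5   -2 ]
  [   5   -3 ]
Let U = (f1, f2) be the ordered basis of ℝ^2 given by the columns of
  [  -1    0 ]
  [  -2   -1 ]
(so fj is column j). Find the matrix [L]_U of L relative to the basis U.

The j-th column of [L]_U is [L(fj)]_U.
L(f1) = A f1 = (-1, 1) = f1 - 3f2, so column 1 is (1, -3).
Repeating for f2 and assembling the columns gives [[1, -2], [-3, 1]].

[[1, -2], [-3, 1]]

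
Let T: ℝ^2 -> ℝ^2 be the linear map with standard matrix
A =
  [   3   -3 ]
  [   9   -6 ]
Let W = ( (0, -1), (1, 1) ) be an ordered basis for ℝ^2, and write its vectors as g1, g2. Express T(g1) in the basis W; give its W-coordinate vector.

Compute T(g1) = A g1 = (3, 6) in standard coordinates.
Then write this in W-coordinates: solve for y in y_1 g1 + y_2 g2 = (3, 6).
This gives y = (-3, 3), which is column 1 of [T]_W.

(-3, 3)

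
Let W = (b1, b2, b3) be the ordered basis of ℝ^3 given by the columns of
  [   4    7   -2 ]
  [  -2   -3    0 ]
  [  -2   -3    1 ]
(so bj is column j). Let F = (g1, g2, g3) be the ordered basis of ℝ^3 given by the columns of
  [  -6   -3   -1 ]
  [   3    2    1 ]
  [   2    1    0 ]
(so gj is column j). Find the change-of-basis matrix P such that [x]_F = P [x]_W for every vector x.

Take x = bj: its W-coordinates are the j-th standard unit vector, so P e_j — column j of P — equals [bj]_F.
b1 = 0·g1 - 2g2 + 2g3, giving column 1 = [0, -2, 2]; repeating for each j gives P = [[0, -1, 1], [-2, -1, -1], [2, 2, -1]].

[[0, -1, 1], [-2, -1, -1], [2, 2, -1]]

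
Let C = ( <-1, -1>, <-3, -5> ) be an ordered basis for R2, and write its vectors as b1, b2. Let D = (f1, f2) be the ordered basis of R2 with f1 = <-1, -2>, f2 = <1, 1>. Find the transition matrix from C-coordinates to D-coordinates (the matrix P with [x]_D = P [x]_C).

Take x = bj: its C-coordinates are the j-th standard unit vector, so P e_j — column j of P — equals [bj]_D.
b1 = 0·f1 - f2, giving column 1 = <0, -1>; repeating for each j gives P = [[0, 2], [-1, -1]].

[[0, 2], [-1, -1]]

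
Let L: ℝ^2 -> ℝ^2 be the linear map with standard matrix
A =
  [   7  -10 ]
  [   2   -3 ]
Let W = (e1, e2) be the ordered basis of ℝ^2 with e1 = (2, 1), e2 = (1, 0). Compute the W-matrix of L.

The j-th column of [L]_W is [L(ej)]_W.
L(e1) = A e1 = (4, 1) = e1 + 2e2, so column 1 is (1, 2).
Repeating for e2 and assembling the columns gives [[1, 2], [2, 3]].

[[1, 2], [2, 3]]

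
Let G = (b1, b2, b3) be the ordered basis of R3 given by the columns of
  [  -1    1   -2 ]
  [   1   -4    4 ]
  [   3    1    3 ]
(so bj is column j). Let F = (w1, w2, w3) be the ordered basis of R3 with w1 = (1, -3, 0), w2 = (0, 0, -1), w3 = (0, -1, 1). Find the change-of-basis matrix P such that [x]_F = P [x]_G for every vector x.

[[-1, 1, -2], [-1, 0, -1], [2, 1, 2]]

Column j of P is [bj]_F, since P maps G-coordinates to F-coordinates.
Expressing b1 in F: b1 = -w1 - w2 + 2w3, so column 1 of P is (-1, -1, 2).
Doing the same for each bj gives P = [[-1, 1, -2], [-1, 0, -1], [2, 1, 2]].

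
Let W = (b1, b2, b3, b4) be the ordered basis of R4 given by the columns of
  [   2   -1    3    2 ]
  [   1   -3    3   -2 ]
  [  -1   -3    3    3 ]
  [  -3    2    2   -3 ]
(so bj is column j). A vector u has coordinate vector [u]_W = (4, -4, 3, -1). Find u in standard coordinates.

The coordinates say u = 4b1 - 4b2 + 3b3 - b4; adding the scaled basis vectors gives (19, 27, 14, -11).

(19, 27, 14, -11)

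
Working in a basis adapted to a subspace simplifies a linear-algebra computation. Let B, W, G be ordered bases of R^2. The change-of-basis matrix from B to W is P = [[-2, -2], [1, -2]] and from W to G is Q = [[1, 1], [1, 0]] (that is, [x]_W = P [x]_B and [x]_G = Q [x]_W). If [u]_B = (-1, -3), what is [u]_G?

(13, 8)

First [u]_W = P [u]_B = (8, 5).
Then [u]_G = Q [u]_W = (13, 8).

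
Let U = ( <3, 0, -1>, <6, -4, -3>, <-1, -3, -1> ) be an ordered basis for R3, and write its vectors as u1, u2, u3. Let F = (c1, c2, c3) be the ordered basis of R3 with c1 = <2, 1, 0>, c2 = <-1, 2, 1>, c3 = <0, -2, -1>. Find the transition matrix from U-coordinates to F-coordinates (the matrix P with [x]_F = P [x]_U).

[[2, 2, -1], [1, -2, -1], [2, 1, 0]]

Column j of P is [uj]_F, since P maps U-coordinates to F-coordinates.
Expressing u1 in F: u1 = 2c1 + c2 + 2c3, so column 1 of P is <2, 1, 2>.
Doing the same for each uj gives P = [[2, 2, -1], [1, -2, -1], [2, 1, 0]].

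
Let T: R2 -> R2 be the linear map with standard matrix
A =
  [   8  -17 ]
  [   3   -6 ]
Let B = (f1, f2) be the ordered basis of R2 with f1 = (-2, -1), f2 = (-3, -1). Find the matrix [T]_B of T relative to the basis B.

The j-th column of [T]_B is [T(fj)]_B.
T(f1) = A f1 = (1, 0) = f1 - f2, so column 1 is (1, -1).
Repeating for f2 and assembling the columns gives [[1, 2], [-1, 1]].

[[1, 2], [-1, 1]]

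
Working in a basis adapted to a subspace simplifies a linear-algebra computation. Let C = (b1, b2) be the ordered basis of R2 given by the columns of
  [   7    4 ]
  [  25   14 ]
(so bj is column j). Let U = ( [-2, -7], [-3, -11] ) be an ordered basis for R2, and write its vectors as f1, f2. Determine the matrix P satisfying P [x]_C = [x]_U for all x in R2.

[[-2, -2], [-1, 0]]

Column j of P is [bj]_U, since P maps C-coordinates to U-coordinates.
Expressing b1 in U: b1 = -2f1 - f2, so column 1 of P is [-2, -1].
Doing the same for each bj gives P = [[-2, -2], [-1, 0]].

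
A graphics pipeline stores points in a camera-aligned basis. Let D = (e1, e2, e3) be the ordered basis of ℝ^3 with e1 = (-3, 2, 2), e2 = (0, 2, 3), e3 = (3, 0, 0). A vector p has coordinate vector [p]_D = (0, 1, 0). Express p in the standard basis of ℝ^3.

(0, 2, 3)

p = M [p]_D, where M has columns e1, ..., e3.
Carrying out the matrix-vector product, p = (0, 2, 3).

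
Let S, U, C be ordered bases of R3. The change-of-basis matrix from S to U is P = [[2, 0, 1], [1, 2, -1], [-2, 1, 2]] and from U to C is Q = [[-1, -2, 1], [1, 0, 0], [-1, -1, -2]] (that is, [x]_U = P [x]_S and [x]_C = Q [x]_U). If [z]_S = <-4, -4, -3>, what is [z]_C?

<27, -11, 24>

First [z]_U = P [z]_S = <-11, -9, -2>.
Then [z]_C = Q [z]_U = <27, -11, 24>.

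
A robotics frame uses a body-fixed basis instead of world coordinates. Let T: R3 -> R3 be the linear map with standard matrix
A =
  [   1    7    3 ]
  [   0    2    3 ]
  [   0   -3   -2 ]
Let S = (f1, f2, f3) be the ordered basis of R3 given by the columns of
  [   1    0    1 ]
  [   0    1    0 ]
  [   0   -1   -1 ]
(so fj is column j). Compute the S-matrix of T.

The j-th column of [T]_S is [T(fj)]_S.
T(f1) = A f1 = [1, 0, 0] = f1 + 0·f2 + 0·f3, so column 1 is [1, 0, 0].
Repeating for f2, f3 and assembling the columns gives [[1, 2, -3], [0, -1, -3], [0, 2, 1]].

[[1, 2, -3], [0, -1, -3], [0, 2, 1]]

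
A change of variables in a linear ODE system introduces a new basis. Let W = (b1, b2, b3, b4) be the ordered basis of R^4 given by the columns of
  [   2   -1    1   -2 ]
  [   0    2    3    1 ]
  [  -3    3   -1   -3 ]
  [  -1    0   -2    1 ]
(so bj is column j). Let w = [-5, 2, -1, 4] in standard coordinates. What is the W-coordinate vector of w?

[w]_W is the unique c with M c = w, where M has columns b1, ..., b4.
Gaussian elimination on [M | w] yields c = (2, 3, -2, 2).
Check: 2b1 + 3b2 - 2b3 + 2b4 = [-5, 2, -1, 4].

[2, 3, -2, 2]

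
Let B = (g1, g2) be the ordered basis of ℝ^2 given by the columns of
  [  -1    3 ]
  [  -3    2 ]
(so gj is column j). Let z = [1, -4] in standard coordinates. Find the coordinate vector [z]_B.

[2, 1]

We seek scalars with c_1 g1 + c_2 g2 = z; equivalently solve M c = z where the columns of M are g1, g2.
System: -c_1 + 3c_2 = 1, -3c_1 + 2c_2 = -4; solving gives c_1 = 2, c_2 = 1.
Check: 2g1 + g2 = [1, -4].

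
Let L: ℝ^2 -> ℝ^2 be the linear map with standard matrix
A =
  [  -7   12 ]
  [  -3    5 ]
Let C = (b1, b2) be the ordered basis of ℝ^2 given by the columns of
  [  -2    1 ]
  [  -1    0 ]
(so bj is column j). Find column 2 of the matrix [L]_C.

Column 2 of [L]_C is the C-coordinate vector of L(b2).
In standard coordinates L(b2) = A b2 = [-7, -3].
Converting to C: [-7, -3] = 3b1 - b2, so the coordinate vector is [3, -1].

[3, -1]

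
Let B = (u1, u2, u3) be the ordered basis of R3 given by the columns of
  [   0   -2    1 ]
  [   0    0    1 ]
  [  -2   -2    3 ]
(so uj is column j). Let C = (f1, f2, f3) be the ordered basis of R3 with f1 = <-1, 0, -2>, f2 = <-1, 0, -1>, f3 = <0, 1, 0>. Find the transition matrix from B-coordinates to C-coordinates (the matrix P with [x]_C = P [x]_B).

[[2, 0, -2], [-2, 2, 1], [0, 0, 1]]

Column j of P is [uj]_C, since P maps B-coordinates to C-coordinates.
Expressing u1 in C: u1 = 2f1 - 2f2 + 0·f3, so column 1 of P is <2, -2, 0>.
Doing the same for each uj gives P = [[2, 0, -2], [-2, 2, 1], [0, 0, 1]].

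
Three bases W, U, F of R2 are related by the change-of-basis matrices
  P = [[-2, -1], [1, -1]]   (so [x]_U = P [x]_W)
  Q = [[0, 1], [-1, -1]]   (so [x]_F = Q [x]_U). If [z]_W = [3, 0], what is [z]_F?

[3, 3]

Composing the changes, [z]_F = Q P [z]_W.
Q P = [[1, -1], [1, 2]]; applying this to [3, 0] gives [3, 3].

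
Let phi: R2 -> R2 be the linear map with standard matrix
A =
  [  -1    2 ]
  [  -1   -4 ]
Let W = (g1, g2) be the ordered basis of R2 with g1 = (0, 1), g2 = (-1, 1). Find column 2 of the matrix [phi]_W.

(0, -3)

Compute phi(g2) = A g2 = (3, -3) in standard coordinates.
Then write this in W-coordinates: solve for y in y_1 g1 + y_2 g2 = (3, -3).
This gives y = (0, -3), which is column 2 of [phi]_W.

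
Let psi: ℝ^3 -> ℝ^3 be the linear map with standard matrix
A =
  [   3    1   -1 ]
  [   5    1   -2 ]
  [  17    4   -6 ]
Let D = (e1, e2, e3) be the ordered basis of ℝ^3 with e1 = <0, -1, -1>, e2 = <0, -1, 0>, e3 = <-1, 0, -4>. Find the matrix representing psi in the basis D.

The j-th column of [psi]_D is [psi(ej)]_D.
psi(e1) = A e1 = <0, 1, 2> = -2e1 + e2 + 0·e3, so column 1 is <-2, 1, 0>.
Repeating for e2, e3 and assembling the columns gives [[-2, 0, -3], [1, 1, 0], [0, 1, -1]].

[[-2, 0, -3], [1, 1, 0], [0, 1, -1]]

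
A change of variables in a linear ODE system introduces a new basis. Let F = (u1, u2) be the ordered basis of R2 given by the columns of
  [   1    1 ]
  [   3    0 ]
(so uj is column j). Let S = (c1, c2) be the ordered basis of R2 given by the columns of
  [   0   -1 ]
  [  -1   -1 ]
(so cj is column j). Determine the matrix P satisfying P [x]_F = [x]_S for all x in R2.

Take x = uj: its F-coordinates are the j-th standard unit vector, so P e_j — column j of P — equals [uj]_S.
u1 = -2c1 - c2, giving column 1 = (-2, -1); repeating for each j gives P = [[-2, 1], [-1, -1]].

[[-2, 1], [-1, -1]]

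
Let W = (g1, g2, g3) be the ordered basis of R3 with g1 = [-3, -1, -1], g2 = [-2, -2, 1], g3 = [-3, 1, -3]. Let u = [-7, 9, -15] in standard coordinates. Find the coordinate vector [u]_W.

[2, -4, 3]

We seek scalars with c_1 g1 + ... + c_3 g3 = u; equivalently solve M c = u where the columns of M are g1, ..., g3.
Row-reducing the augmented matrix [M | u] gives c = (2, -4, 3).
Check: 2g1 - 4g2 + 3g3 = [-7, 9, -15].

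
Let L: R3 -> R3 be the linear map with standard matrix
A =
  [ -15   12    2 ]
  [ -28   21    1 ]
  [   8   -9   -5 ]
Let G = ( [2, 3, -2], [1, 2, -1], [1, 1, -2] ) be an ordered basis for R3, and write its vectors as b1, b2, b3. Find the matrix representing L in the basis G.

[[0, 3, -3], [3, 3, 1], [-1, -2, -2]]

With P the matrix whose columns are b1, ..., b3, [L]_G = P^(-1) A P.
Column by column: L(b1) = A b1 = [2, 5, -1]; its G-coordinates [0, 3, -1] give column 1.
Continuing for each basis vector yields [L]_G = [[0, 3, -3], [3, 3, 1], [-1, -2, -2]].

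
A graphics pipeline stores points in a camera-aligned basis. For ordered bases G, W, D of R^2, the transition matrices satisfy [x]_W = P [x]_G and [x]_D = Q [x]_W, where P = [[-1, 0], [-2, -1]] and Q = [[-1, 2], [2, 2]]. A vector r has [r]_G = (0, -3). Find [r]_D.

(6, 6)

First [r]_W = P [r]_G = (0, 3).
Then [r]_D = Q [r]_W = (6, 6).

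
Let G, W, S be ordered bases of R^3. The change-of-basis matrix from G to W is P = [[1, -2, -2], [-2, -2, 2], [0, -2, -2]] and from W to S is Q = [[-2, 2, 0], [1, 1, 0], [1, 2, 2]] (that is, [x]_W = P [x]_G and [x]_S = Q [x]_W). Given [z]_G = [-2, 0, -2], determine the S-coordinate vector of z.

Apply P to get W-coordinates [2, 0, 4], then Q to get S-coordinates.
The result is [z]_S = [-4, 2, 10].

[-4, 2, 10]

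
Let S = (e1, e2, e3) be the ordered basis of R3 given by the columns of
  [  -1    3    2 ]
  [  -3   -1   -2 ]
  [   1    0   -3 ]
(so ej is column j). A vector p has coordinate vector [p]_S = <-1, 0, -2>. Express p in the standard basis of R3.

<-3, 7, 5>

p = M [p]_S, where M has columns e1, ..., e3.
Carrying out the matrix-vector product, p = <-3, 7, 5>.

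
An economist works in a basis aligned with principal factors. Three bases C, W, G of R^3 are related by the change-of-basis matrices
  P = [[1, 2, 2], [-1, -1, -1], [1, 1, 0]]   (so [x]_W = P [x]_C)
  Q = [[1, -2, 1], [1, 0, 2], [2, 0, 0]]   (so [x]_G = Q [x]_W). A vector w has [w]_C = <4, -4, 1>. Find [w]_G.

Composing the changes, [w]_G = Q P [w]_C.
Q P = [[4, 5, 4], [3, 4, 2], [2, 4, 4]]; applying this to <4, -4, 1> gives <0, -2, -4>.

<0, -2, -4>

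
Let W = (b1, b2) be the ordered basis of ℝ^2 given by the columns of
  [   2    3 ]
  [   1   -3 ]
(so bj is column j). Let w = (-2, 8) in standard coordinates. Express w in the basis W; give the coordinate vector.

(2, -2)

We seek scalars with c_1 b1 + c_2 b2 = w; equivalently solve M c = w where the columns of M are b1, b2.
System: 2c_1 + 3c_2 = -2, c_1 - 3c_2 = 8; solving gives c_1 = 2, c_2 = -2.
Check: 2b1 - 2b2 = (-2, 8).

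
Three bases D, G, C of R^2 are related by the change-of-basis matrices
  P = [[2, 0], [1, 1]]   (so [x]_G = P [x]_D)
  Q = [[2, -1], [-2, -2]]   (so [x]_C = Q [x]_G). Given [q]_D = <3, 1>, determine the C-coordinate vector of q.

<8, -20>

Apply P to get G-coordinates <6, 4>, then Q to get C-coordinates.
The result is [q]_C = <8, -20>.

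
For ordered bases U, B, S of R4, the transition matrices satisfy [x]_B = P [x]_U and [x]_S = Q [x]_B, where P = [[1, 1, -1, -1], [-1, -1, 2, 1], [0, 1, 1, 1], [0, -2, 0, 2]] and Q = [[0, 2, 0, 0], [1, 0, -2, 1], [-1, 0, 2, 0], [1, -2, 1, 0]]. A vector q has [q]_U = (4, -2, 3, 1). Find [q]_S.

First [q]_B = P [q]_U = (-2, 5, 2, 6).
Then [q]_S = Q [q]_B = (10, 0, 6, -10).

(10, 0, 6, -10)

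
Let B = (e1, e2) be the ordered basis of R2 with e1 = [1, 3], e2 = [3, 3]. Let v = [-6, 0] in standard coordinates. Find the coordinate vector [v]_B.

[v]_B is the unique c with M c = v, where M has columns e1, e2.
System: c_1 + 3c_2 = -6, 3c_1 + 3c_2 = 0; solving gives c_1 = 3, c_2 = -3.
Check: 3e1 - 3e2 = [-6, 0].

[3, -3]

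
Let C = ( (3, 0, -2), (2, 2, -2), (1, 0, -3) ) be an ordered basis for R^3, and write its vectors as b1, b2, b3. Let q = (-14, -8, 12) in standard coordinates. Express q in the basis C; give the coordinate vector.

(-2, -4, 0)

We seek scalars with c_1 b1 + ... + c_3 b3 = q; equivalently solve M c = q where the columns of M are b1, ..., b3.
Gaussian elimination on [M | q] yields c = (-2, -4, 0).
Check: -2b1 - 4b2 + 0·b3 = (-14, -8, 12).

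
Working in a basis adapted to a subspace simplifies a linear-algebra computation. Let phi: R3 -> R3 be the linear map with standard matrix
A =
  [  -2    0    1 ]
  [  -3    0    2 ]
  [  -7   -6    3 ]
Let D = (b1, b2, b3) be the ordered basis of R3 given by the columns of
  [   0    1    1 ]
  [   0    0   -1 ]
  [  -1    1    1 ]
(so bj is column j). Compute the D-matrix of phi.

[[2, 3, -3], [-3, -2, -2], [2, 1, 1]]

With P the matrix whose columns are b1, ..., b3, [phi]_D = P^(-1) A P.
Column by column: phi(b1) = A b1 = [-1, -2, -3]; its D-coordinates [2, -3, 2] give column 1.
Continuing for each basis vector yields [phi]_D = [[2, 3, -3], [-3, -2, -2], [2, 1, 1]].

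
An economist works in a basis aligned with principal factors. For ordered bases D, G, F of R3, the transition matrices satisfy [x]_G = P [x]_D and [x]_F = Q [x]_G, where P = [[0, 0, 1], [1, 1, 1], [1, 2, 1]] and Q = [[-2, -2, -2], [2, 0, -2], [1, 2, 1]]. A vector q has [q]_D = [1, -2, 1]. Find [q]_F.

[2, 6, -1]

Apply P to get G-coordinates [1, 0, -2], then Q to get F-coordinates.
The result is [q]_F = [2, 6, -1].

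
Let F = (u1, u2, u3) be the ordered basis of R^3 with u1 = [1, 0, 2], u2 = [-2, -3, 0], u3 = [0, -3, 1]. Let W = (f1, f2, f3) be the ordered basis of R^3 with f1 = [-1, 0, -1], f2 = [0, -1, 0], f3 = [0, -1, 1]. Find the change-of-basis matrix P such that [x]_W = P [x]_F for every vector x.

Take x = uj: its F-coordinates are the j-th standard unit vector, so P e_j — column j of P — equals [uj]_W.
u1 = -f1 - f2 + f3, giving column 1 = [-1, -1, 1]; repeating for each j gives P = [[-1, 2, 0], [-1, 1, 2], [1, 2, 1]].

[[-1, 2, 0], [-1, 1, 2], [1, 2, 1]]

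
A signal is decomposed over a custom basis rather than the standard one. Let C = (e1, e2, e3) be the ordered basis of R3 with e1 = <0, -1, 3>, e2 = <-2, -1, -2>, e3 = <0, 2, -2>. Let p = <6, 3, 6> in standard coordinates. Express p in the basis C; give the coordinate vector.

<0, -3, 0>

Write p = c_1 e1 + ... + c_3 e3 and solve for the c_i.
Row-reducing the augmented matrix [M | p] gives c = (0, -3, 0).
Check: 0·e1 - 3e2 + 0·e3 = <6, 3, 6>.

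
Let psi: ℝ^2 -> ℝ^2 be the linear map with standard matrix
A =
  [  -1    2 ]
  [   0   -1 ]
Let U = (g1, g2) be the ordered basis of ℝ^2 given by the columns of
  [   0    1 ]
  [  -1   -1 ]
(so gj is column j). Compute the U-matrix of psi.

[[1, 2], [-2, -3]]

With P the matrix whose columns are g1, g2, [psi]_U = P^(-1) A P.
Column by column: psi(g1) = A g1 = [-2, 1]; its U-coordinates [1, -2] give column 1.
Continuing for each basis vector yields [psi]_U = [[1, 2], [-2, -3]].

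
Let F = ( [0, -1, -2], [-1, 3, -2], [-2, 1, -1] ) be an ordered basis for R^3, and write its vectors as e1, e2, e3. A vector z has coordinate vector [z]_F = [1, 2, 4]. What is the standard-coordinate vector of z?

The coordinates say z = e1 + 2e2 + 4e3; adding the scaled basis vectors gives [-10, 9, -10].

[-10, 9, -10]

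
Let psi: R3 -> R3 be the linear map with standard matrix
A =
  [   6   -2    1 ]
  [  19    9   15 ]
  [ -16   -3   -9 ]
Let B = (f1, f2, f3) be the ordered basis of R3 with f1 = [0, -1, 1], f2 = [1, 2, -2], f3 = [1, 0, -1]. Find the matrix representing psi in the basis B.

Let P have columns f1, ..., f3. Then [psi]_B = P^(-1) A P.
Here det P = -1, so P^(-1) is integer; computing A P first and then P^(-1)(A P) gives [[0, -1, 0], [3, 3, 2], [0, -3, 3]].

[[0, -1, 0], [3, 3, 2], [0, -3, 3]]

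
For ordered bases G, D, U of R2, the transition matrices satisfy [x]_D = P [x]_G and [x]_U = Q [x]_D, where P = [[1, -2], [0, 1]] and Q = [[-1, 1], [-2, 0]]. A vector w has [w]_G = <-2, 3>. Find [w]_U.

<11, 16>

First [w]_D = P [w]_G = <-8, 3>.
Then [w]_U = Q [w]_D = <11, 16>.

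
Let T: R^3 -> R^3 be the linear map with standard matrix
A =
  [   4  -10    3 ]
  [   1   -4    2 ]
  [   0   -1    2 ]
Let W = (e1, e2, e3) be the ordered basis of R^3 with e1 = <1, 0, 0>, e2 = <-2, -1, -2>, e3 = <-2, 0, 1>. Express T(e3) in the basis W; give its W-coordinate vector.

Compute T(e3) = A e3 = <-5, 0, 2> in standard coordinates.
Then write this in W-coordinates: solve for y in y_1 e1 + ... + y_3 e3 = <-5, 0, 2>.
This gives y = <-1, 0, 2>, which is column 3 of [T]_W.

<-1, 0, 2>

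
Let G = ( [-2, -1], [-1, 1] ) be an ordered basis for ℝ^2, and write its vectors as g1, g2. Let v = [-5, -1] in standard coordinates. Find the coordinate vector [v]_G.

We seek scalars with c_1 g1 + c_2 g2 = v; equivalently solve M c = v where the columns of M are g1, g2.
System: -2c_1 - c_2 = -5, -c_1 + c_2 = -1; solving gives c_1 = 2, c_2 = 1.
Check: 2g1 + g2 = [-5, -1].

[2, 1]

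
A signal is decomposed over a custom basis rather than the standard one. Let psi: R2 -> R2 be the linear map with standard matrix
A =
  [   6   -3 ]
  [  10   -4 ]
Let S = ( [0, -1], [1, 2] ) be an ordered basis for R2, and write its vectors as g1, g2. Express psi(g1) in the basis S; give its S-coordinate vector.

[2, 3]

Column 1 of [psi]_S is the S-coordinate vector of psi(g1).
In standard coordinates psi(g1) = A g1 = [3, 4].
Converting to S: [3, 4] = 2g1 + 3g2, so the coordinate vector is [2, 3].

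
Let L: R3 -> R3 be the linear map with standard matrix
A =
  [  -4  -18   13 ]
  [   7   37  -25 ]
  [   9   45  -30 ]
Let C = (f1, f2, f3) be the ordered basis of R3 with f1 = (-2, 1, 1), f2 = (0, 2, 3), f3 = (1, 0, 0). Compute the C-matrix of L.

With P the matrix whose columns are f1, ..., f3, [L]_C = P^(-1) A P.
Column by column: L(f1) = A f1 = (3, -2, -3); its C-coordinates (0, -1, 3) give column 1.
Continuing for each basis vector yields [L]_C = [[0, -3, 3], [-1, 1, 2], [3, -3, 2]].

[[0, -3, 3], [-1, 1, 2], [3, -3, 2]]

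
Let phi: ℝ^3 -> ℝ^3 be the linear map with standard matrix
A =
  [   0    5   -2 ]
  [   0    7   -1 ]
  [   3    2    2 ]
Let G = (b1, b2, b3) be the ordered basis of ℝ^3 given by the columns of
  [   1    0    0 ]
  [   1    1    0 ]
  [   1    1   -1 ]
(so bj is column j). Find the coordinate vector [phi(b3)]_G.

(2, -1, 3)

Compute phi(b3) = A b3 = (2, 1, -2) in standard coordinates.
Then write this in G-coordinates: solve for y in y_1 b1 + ... + y_3 b3 = (2, 1, -2).
This gives y = (2, -1, 3), which is column 3 of [phi]_G.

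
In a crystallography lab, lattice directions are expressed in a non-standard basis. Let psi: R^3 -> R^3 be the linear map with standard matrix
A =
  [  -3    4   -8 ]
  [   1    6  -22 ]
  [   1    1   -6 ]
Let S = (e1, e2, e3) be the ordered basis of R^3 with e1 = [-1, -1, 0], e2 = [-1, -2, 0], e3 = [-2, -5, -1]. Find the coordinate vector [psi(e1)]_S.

[-3, 0, 2]

Column 1 of [psi]_S is the S-coordinate vector of psi(e1).
In standard coordinates psi(e1) = A e1 = [-1, -7, -2].
Converting to S: [-1, -7, -2] = -3e1 + 0·e2 + 2e3, so the coordinate vector is [-3, 0, 2].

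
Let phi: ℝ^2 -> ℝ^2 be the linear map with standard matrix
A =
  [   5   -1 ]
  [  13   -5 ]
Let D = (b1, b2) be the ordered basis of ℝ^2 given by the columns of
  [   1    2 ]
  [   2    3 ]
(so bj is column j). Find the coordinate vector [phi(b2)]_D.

<1, 3>

Column 2 of [phi]_D is the D-coordinate vector of phi(b2).
In standard coordinates phi(b2) = A b2 = <7, 11>.
Converting to D: <7, 11> = b1 + 3b2, so the coordinate vector is <1, 3>.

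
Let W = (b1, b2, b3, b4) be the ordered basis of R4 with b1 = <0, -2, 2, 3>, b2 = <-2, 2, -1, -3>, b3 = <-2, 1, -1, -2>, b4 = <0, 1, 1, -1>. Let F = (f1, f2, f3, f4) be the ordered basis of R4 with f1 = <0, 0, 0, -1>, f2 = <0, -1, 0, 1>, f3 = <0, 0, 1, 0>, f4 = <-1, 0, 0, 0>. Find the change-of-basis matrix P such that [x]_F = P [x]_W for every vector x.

Column j of P is [bj]_F, since P maps W-coordinates to F-coordinates.
Expressing b1 in F: b1 = -f1 + 2f2 + 2f3 + 0·f4, so column 1 of P is <-1, 2, 2, 0>.
Doing the same for each bj gives P = [[-1, 1, 1, 0], [2, -2, -1, -1], [2, -1, -1, 1], [0, 2, 2, 0]].

[[-1, 1, 1, 0], [2, -2, -1, -1], [2, -1, -1, 1], [0, 2, 2, 0]]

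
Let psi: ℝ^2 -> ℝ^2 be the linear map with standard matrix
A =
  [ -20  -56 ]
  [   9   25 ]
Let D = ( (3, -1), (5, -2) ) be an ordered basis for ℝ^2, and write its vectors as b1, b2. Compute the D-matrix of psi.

The j-th column of [psi]_D is [psi(bj)]_D.
psi(b1) = A b1 = (-4, 2) = 2b1 - 2b2, so column 1 is (2, -2).
Repeating for b2 and assembling the columns gives [[2, -1], [-2, 3]].

[[2, -1], [-2, 3]]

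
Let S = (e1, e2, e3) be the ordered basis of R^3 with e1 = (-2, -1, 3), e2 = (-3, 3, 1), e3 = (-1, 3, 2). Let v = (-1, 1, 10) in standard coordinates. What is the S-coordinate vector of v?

(2, -2, 3)

Write v = c_1 e1 + ... + c_3 e3 and solve for the c_i.
Gaussian elimination on [M | v] yields c = (2, -2, 3).
Check: 2e1 - 2e2 + 3e3 = (-1, 1, 10).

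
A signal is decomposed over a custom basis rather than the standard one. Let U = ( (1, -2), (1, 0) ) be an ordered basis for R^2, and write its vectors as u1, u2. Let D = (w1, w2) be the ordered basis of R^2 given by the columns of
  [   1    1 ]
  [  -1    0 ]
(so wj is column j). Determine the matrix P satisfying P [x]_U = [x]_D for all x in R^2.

Let M have columns uj and N have columns wj. Then for every x, N [x]_D = x = M [x]_U, so P = N^(-1) M.
Since det N = 1, N^(-1) has integer entries; multiplying gives P = [[2, 0], [-1, 1]].

[[2, 0], [-1, 1]]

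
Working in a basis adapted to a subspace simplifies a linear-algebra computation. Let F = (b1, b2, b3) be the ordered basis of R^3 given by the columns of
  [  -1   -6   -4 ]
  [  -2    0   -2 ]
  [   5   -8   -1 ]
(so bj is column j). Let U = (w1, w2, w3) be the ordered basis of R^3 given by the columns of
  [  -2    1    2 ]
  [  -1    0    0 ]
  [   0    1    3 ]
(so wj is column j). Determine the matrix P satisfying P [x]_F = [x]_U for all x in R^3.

Let M have columns bj and N have columns wj. Then for every x, N [x]_U = x = M [x]_F, so P = N^(-1) M.
Since det N = 1, N^(-1) has integer entries; multiplying gives P = [[2, 0, 2], [-1, -2, 2], [2, -2, -1]].

[[2, 0, 2], [-1, -2, 2], [2, -2, -1]]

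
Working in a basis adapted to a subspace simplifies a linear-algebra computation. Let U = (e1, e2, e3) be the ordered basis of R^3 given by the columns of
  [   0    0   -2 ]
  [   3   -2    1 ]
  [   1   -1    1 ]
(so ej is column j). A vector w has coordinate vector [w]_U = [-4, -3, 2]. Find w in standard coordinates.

By definition w = -4e1 - 3e2 + 2e3.
Summing componentwise gives [-4, -4, 1].

[-4, -4, 1]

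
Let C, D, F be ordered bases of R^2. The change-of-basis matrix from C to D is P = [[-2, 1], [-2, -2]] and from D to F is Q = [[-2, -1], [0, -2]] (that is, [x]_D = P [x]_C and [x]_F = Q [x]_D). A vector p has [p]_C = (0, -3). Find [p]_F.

First [p]_D = P [p]_C = (-3, 6).
Then [p]_F = Q [p]_D = (0, -12).

(0, -12)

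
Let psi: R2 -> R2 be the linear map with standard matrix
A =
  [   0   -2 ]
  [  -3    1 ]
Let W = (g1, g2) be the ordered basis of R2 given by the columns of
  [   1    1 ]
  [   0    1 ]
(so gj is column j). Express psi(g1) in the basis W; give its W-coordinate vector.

(3, -3)

Compute psi(g1) = A g1 = (0, -3) in standard coordinates.
Then write this in W-coordinates: solve for y in y_1 g1 + y_2 g2 = (0, -3).
This gives y = (3, -3), which is column 1 of [psi]_W.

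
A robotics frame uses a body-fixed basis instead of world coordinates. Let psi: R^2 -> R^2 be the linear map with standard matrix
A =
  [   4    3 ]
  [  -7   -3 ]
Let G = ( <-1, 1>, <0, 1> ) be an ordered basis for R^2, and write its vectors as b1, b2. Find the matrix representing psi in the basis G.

With P the matrix whose columns are b1, b2, [psi]_G = P^(-1) A P.
Column by column: psi(b1) = A b1 = <-1, 4>; its G-coordinates <1, 3> give column 1.
Continuing for each basis vector yields [psi]_G = [[1, -3], [3, 0]].

[[1, -3], [3, 0]]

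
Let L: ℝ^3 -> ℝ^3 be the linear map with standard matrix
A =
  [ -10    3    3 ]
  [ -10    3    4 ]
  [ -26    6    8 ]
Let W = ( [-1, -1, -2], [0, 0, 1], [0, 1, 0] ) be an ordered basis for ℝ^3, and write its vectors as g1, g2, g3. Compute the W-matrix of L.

Let P have columns g1, ..., g3. Then [L]_W = P^(-1) A P.
Here det P = 1, so P^(-1) is integer; computing A P first and then P^(-1)(A P) gives [[-1, -3, -3], [2, 2, 0], [-2, 1, 0]].

[[-1, -3, -3], [2, 2, 0], [-2, 1, 0]]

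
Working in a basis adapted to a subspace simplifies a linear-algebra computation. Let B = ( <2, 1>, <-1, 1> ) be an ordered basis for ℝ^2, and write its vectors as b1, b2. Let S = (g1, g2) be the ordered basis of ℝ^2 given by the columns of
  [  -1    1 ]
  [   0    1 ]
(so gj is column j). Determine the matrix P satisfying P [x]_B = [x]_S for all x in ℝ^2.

[[-1, 2], [1, 1]]

Column j of P is [bj]_S, since P maps B-coordinates to S-coordinates.
Expressing b1 in S: b1 = -g1 + g2, so column 1 of P is <-1, 1>.
Doing the same for each bj gives P = [[-1, 2], [1, 1]].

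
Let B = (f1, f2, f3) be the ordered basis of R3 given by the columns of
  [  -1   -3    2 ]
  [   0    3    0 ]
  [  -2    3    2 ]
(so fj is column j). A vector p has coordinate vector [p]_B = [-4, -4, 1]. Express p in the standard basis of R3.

p = M [p]_B, where M has columns f1, ..., f3.
Carrying out the matrix-vector product, p = [18, -12, -2].

[18, -12, -2]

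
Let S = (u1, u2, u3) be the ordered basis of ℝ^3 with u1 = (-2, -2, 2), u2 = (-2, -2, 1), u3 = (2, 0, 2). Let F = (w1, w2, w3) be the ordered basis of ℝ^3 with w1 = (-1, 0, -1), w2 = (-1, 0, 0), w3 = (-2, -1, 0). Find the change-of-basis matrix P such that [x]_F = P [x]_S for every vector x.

[[-2, -1, -2], [0, -1, 0], [2, 2, 0]]

Let M have columns uj and N have columns wj. Then for every x, N [x]_F = x = M [x]_S, so P = N^(-1) M.
Since det N = -1, N^(-1) has integer entries; multiplying gives P = [[-2, -1, -2], [0, -1, 0], [2, 2, 0]].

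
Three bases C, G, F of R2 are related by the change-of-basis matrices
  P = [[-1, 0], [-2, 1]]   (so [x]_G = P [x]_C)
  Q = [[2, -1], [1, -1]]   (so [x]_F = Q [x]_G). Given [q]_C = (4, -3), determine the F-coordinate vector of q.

Apply P to get G-coordinates (-4, -11), then Q to get F-coordinates.
The result is [q]_F = (3, 7).

(3, 7)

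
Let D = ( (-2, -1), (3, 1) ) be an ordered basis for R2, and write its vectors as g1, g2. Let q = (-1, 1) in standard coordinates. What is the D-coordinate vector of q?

We seek scalars with c_1 g1 + c_2 g2 = q; equivalently solve M c = q where the columns of M are g1, g2.
System: -2c_1 + 3c_2 = -1, -c_1 + c_2 = 1; solving gives c_1 = -4, c_2 = -3.
Check: -4g1 - 3g2 = (-1, 1).

(-4, -3)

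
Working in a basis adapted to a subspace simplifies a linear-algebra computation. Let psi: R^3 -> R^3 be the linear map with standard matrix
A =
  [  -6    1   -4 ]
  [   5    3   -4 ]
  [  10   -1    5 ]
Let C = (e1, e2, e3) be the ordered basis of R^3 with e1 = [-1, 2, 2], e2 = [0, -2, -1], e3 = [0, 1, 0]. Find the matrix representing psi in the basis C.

[[0, -2, -1], [2, -1, -1], [-3, 0, 3]]

The j-th column of [psi]_C is [psi(ej)]_C.
psi(e1) = A e1 = [0, -7, -2] = 0·e1 + 2e2 - 3e3, so column 1 is [0, 2, -3].
Repeating for e2, e3 and assembling the columns gives [[0, -2, -1], [2, -1, -1], [-3, 0, 3]].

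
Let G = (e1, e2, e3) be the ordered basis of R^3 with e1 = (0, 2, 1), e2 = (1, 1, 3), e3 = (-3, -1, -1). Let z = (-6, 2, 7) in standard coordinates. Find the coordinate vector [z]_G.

[z]_G is the unique c with M c = z, where M has columns e1, ..., e3.
Solving this 3x3 system gives c = (1, 3, 3).
Check: e1 + 3e2 + 3e3 = (-6, 2, 7).

(1, 3, 3)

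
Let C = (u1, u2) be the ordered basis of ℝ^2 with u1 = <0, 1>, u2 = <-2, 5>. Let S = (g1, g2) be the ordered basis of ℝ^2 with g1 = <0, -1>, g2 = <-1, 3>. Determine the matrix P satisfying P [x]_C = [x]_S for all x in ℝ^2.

Take x = uj: its C-coordinates are the j-th standard unit vector, so P e_j — column j of P — equals [uj]_S.
u1 = -g1 + 0·g2, giving column 1 = <-1, 0>; repeating for each j gives P = [[-1, 1], [0, 2]].

[[-1, 1], [0, 2]]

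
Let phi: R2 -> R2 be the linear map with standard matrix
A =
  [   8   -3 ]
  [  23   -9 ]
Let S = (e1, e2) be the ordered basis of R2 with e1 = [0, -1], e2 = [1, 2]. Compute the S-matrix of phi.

With P the matrix whose columns are e1, e2, [phi]_S = P^(-1) A P.
Column by column: phi(e1) = A e1 = [3, 9]; its S-coordinates [-3, 3] give column 1.
Continuing for each basis vector yields [phi]_S = [[-3, -1], [3, 2]].

[[-3, -1], [3, 2]]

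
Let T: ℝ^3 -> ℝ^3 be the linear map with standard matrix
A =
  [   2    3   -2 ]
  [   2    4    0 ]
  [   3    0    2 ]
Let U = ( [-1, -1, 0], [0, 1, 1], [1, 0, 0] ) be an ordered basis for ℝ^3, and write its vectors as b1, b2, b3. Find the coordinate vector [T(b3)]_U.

[1, 3, 3]

Column 3 of [T]_U is the U-coordinate vector of T(b3).
In standard coordinates T(b3) = A b3 = [2, 2, 3].
Converting to U: [2, 2, 3] = b1 + 3b2 + 3b3, so the coordinate vector is [1, 3, 3].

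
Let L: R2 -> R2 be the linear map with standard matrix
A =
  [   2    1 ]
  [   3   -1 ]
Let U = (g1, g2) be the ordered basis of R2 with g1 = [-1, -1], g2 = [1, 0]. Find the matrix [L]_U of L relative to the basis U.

[[2, -3], [-1, -1]]

Let P have columns g1, g2. Then [L]_U = P^(-1) A P.
Here det P = 1, so P^(-1) is integer; computing A P first and then P^(-1)(A P) gives [[2, -3], [-1, -1]].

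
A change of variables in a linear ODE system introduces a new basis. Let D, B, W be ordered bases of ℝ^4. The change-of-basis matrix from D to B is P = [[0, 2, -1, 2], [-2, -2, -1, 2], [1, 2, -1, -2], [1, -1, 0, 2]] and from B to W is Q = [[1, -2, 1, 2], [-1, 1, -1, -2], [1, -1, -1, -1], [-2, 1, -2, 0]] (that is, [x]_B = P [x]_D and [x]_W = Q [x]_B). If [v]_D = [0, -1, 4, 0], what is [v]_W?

First [v]_B = P [v]_D = [-6, -2, -6, 1].
Then [v]_W = Q [v]_B = [-6, 8, 1, 22].

[-6, 8, 1, 22]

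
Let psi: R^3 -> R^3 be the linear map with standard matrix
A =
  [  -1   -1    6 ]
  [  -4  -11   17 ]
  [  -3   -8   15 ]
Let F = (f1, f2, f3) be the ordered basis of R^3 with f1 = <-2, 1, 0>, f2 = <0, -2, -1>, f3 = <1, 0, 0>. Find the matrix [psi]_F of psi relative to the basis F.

Let P have columns f1, ..., f3. Then [psi]_F = P^(-1) A P.
Here det P = -1, so P^(-1) is integer; computing A P first and then P^(-1)(A P) gives [[1, 3, 2], [2, -1, 3], [3, 2, 3]].

[[1, 3, 2], [2, -1, 3], [3, 2, 3]]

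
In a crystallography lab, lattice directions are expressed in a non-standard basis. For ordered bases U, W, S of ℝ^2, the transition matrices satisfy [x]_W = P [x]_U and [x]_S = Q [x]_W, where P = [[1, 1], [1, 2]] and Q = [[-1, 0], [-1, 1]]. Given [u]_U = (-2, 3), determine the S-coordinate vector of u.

Apply P to get W-coordinates (1, 4), then Q to get S-coordinates.
The result is [u]_S = (-1, 3).

(-1, 3)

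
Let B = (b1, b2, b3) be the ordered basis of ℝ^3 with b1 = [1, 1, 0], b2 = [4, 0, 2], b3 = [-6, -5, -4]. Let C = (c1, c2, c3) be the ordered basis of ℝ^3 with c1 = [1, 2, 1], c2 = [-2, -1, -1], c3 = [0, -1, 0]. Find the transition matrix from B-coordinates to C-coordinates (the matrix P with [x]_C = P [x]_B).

Take x = bj: its B-coordinates are the j-th standard unit vector, so P e_j — column j of P — equals [bj]_C.
b1 = -c1 - c2 - 2c3, giving column 1 = [-1, -1, -2]; repeating for each j gives P = [[-1, 0, -2], [-1, -2, 2], [-2, 2, -1]].

[[-1, 0, -2], [-1, -2, 2], [-2, 2, -1]]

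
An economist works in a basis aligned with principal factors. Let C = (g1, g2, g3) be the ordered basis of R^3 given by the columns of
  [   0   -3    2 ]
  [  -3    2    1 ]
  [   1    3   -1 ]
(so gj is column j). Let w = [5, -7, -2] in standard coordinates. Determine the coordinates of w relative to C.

[2, -1, 1]

We seek scalars with c_1 g1 + ... + c_3 g3 = w; equivalently solve M c = w where the columns of M are g1, ..., g3.
Gaussian elimination on [M | w] yields c = (2, -1, 1).
Check: 2g1 - g2 + g3 = [5, -7, -2].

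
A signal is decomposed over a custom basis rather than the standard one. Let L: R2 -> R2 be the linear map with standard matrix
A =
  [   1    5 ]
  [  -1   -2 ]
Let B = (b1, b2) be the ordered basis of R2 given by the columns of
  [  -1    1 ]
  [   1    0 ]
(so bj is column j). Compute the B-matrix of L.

[[-1, -1], [3, 0]]

With P the matrix whose columns are b1, b2, [L]_B = P^(-1) A P.
Column by column: L(b1) = A b1 = <4, -1>; its B-coordinates <-1, 3> give column 1.
Continuing for each basis vector yields [L]_B = [[-1, -1], [3, 0]].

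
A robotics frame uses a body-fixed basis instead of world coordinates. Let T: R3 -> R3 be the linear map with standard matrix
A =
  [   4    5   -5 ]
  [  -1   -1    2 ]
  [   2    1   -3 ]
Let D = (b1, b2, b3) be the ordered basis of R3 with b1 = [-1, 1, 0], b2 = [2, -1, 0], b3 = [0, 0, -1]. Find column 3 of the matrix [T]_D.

Compute T(b3) = A b3 = [5, -2, 3] in standard coordinates.
Then write this in D-coordinates: solve for y in y_1 b1 + ... + y_3 b3 = [5, -2, 3].
This gives y = [1, 3, -3], which is column 3 of [T]_D.

[1, 3, -3]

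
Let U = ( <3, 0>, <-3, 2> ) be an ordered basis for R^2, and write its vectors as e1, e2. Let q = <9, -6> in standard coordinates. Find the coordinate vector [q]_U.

<0, -3>

Write q = c_1 e1 + c_2 e2 and solve for the c_i.
System: 3c_1 - 3c_2 = 9, 0c_1 + 2c_2 = -6; solving gives c_1 = 0, c_2 = -3.
Check: 0·e1 - 3e2 = <9, -6>.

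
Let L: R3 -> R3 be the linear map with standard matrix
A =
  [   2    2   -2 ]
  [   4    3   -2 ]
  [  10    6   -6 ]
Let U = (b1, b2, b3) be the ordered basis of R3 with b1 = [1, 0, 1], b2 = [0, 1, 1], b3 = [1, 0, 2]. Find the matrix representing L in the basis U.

The j-th column of [L]_U is [L(bj)]_U.
L(b1) = A b1 = [0, 2, 4] = -2b1 + 2b2 + 2b3, so column 1 is [-2, 2, 2].
Repeating for b2, b3 and assembling the columns gives [[-2, 1, -2], [2, 1, 0], [2, -1, 0]].

[[-2, 1, -2], [2, 1, 0], [2, -1, 0]]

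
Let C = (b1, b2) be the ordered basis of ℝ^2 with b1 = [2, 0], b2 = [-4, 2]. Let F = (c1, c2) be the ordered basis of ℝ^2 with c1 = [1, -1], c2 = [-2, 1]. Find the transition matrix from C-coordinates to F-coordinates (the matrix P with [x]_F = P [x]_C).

Column j of P is [bj]_F, since P maps C-coordinates to F-coordinates.
Expressing b1 in F: b1 = -2c1 - 2c2, so column 1 of P is [-2, -2].
Doing the same for each bj gives P = [[-2, 0], [-2, 2]].

[[-2, 0], [-2, 2]]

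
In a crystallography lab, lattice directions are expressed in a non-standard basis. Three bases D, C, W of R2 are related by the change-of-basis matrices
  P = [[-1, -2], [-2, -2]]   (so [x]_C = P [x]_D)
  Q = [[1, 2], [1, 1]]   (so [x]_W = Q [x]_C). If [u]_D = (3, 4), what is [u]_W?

(-39, -25)

Apply P to get C-coordinates (-11, -14), then Q to get W-coordinates.
The result is [u]_W = (-39, -25).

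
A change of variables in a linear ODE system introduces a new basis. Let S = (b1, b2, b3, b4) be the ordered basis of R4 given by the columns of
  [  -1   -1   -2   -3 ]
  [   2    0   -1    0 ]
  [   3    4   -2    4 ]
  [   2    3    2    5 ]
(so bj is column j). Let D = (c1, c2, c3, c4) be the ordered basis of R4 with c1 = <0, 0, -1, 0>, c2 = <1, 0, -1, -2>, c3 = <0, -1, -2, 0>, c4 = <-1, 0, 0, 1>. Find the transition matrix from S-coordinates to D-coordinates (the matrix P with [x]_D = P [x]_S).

Column j of P is [bj]_D, since P maps S-coordinates to D-coordinates.
Expressing b1 in D: b1 = 2c1 - c2 - 2c3 + 0·c4, so column 1 of P is <2, -1, -2, 0>.
Doing the same for each bj gives P = [[2, -2, 0, -2], [-1, -2, 0, -2], [-2, 0, 1, 0], [0, -1, 2, 1]].

[[2, -2, 0, -2], [-1, -2, 0, -2], [-2, 0, 1, 0], [0, -1, 2, 1]]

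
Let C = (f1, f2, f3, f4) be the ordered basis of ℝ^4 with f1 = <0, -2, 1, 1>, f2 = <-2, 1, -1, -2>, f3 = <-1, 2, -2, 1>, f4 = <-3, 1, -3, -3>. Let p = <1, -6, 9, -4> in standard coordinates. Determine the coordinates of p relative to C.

Write p = c_1 f1 + ... + c_4 f4 and solve for the c_i.
Gaussian elimination on [M | p] yields c = (1, 4, -3, -2).
Check: f1 + 4f2 - 3f3 - 2f4 = <1, -6, 9, -4>.

<1, 4, -3, -2>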